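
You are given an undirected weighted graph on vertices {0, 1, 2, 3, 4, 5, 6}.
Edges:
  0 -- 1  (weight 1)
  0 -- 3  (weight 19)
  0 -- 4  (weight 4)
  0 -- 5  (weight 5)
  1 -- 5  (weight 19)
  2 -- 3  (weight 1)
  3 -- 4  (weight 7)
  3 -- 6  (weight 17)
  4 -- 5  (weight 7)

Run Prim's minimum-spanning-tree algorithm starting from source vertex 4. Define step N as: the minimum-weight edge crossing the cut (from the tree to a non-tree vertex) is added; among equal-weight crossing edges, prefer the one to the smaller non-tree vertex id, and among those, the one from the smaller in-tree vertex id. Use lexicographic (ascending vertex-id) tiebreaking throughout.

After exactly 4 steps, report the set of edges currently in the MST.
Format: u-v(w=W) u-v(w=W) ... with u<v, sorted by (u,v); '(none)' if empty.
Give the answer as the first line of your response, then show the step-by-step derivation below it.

0-1(w=1) 0-4(w=4) 0-5(w=5) 3-4(w=7)

step 1: add edge 0-4 (w=4); MST = {0-4(w=4)}
step 2: add edge 0-1 (w=1); MST = {0-1(w=1) 0-4(w=4)}
step 3: add edge 0-5 (w=5); MST = {0-1(w=1) 0-4(w=4) 0-5(w=5)}
step 4: add edge 3-4 (w=7); MST = {0-1(w=1) 0-4(w=4) 0-5(w=5) 3-4(w=7)}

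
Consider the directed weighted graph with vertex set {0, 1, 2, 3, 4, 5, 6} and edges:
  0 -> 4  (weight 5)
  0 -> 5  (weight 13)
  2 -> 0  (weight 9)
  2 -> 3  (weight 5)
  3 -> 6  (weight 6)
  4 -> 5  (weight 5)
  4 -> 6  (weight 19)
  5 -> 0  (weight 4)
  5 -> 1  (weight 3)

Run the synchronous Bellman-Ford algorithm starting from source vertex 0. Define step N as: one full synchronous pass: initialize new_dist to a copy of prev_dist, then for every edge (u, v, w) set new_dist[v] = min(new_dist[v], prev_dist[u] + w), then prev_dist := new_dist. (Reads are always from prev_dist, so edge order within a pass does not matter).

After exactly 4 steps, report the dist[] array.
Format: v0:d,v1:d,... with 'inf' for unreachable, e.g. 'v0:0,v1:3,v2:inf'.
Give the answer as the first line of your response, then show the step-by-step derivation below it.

v0:0,v1:13,v2:inf,v3:inf,v4:5,v5:10,v6:24

step 1: dist = v0:0,v1:inf,v2:inf,v3:inf,v4:5,v5:13,v6:inf
step 2: dist = v0:0,v1:16,v2:inf,v3:inf,v4:5,v5:10,v6:24
step 3: dist = v0:0,v1:13,v2:inf,v3:inf,v4:5,v5:10,v6:24
step 4: dist = v0:0,v1:13,v2:inf,v3:inf,v4:5,v5:10,v6:24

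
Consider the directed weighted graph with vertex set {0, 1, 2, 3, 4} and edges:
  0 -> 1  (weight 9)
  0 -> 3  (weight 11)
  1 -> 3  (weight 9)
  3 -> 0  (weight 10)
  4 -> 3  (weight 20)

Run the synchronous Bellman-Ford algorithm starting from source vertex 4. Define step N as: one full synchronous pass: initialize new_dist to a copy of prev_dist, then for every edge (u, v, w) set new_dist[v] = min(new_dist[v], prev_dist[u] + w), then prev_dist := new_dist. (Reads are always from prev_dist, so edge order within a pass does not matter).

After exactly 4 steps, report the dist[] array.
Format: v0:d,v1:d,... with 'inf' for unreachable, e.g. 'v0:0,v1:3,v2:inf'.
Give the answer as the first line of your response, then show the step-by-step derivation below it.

v0:30,v1:39,v2:inf,v3:20,v4:0

step 1: dist = v0:inf,v1:inf,v2:inf,v3:20,v4:0
step 2: dist = v0:30,v1:inf,v2:inf,v3:20,v4:0
step 3: dist = v0:30,v1:39,v2:inf,v3:20,v4:0
step 4: dist = v0:30,v1:39,v2:inf,v3:20,v4:0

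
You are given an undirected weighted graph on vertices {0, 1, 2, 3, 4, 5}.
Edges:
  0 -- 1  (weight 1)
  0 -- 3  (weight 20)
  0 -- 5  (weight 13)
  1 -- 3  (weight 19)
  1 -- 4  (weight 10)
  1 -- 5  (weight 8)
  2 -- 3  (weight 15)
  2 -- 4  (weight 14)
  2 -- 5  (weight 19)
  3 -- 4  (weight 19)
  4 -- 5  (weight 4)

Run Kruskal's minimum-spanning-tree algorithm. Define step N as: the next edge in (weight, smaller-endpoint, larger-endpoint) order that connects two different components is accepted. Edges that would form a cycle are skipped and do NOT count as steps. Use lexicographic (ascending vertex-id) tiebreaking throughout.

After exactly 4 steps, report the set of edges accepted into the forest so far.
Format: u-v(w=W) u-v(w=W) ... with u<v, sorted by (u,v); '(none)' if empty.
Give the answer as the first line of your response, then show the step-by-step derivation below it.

0-1(w=1) 1-5(w=8) 2-4(w=14) 4-5(w=4)

step 1: add edge 0-1 (w=1); MST = {0-1(w=1)}
step 2: add edge 4-5 (w=4); MST = {0-1(w=1) 4-5(w=4)}
step 3: add edge 1-5 (w=8); MST = {0-1(w=1) 1-5(w=8) 4-5(w=4)}
step 4: add edge 2-4 (w=14); MST = {0-1(w=1) 1-5(w=8) 2-4(w=14) 4-5(w=4)}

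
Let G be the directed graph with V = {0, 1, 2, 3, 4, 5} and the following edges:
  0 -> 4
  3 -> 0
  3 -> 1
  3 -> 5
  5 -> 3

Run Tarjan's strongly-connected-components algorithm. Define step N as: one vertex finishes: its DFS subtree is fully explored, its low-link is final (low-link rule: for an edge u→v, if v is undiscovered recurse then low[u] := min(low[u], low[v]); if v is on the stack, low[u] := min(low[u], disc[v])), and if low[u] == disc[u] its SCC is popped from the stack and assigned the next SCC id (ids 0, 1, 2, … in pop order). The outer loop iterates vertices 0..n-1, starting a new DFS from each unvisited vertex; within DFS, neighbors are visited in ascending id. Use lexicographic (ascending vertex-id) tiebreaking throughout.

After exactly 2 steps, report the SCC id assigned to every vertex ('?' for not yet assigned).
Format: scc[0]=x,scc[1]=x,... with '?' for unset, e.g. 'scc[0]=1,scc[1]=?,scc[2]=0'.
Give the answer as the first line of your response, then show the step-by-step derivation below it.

scc[0]=1,scc[1]=?,scc[2]=?,scc[3]=?,scc[4]=0,scc[5]=?

step 1: low=(low[0]=0,low[1]=?,low[2]=?,low[3]=?,low[4]=1,low[5]=?); scc=(scc[0]=?,scc[1]=?,scc[2]=?,scc[3]=?,scc[4]=0,scc[5]=?)
step 2: low=(low[0]=0,low[1]=?,low[2]=?,low[3]=?,low[4]=1,low[5]=?); scc=(scc[0]=1,scc[1]=?,scc[2]=?,scc[3]=?,scc[4]=0,scc[5]=?)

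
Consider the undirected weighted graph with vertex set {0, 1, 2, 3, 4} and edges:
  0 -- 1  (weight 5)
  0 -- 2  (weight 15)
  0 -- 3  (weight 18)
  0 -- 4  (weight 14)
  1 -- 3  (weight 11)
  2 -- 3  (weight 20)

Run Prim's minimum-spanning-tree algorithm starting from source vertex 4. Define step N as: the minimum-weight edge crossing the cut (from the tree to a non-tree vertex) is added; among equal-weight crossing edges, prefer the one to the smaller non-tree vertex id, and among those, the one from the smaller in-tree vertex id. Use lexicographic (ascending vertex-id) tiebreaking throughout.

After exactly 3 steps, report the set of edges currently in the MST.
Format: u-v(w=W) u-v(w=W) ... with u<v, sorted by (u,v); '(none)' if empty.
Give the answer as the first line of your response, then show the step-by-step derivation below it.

0-1(w=5) 0-4(w=14) 1-3(w=11)

step 1: add edge 0-4 (w=14); MST = {0-4(w=14)}
step 2: add edge 0-1 (w=5); MST = {0-1(w=5) 0-4(w=14)}
step 3: add edge 1-3 (w=11); MST = {0-1(w=5) 0-4(w=14) 1-3(w=11)}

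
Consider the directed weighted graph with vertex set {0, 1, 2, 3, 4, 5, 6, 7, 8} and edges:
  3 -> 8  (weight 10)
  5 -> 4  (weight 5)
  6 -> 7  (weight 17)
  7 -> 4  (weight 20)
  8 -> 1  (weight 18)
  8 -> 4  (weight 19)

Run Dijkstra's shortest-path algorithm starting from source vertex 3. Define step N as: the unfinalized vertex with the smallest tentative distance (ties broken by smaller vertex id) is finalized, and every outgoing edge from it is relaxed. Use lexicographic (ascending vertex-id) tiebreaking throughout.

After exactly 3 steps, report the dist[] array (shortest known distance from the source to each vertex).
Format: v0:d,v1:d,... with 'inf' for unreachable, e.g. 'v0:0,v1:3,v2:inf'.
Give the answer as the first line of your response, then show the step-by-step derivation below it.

v0:inf,v1:28,v2:inf,v3:0,v4:29,v5:inf,v6:inf,v7:inf,v8:10

step 1: dist = v0:inf,v1:inf,v2:inf,v3:0,v4:inf,v5:inf,v6:inf,v7:inf,v8:10
step 2: dist = v0:inf,v1:28,v2:inf,v3:0,v4:29,v5:inf,v6:inf,v7:inf,v8:10
step 3: dist = v0:inf,v1:28,v2:inf,v3:0,v4:29,v5:inf,v6:inf,v7:inf,v8:10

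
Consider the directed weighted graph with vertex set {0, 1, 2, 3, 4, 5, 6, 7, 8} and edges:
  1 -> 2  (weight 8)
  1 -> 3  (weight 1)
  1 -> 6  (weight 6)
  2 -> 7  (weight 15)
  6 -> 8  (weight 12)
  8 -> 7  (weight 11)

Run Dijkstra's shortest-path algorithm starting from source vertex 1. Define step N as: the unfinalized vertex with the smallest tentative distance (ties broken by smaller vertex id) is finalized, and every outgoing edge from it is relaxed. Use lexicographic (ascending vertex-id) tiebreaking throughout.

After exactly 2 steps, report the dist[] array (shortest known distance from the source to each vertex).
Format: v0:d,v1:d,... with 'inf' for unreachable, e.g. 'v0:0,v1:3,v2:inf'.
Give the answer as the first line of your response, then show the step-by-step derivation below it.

v0:inf,v1:0,v2:8,v3:1,v4:inf,v5:inf,v6:6,v7:inf,v8:inf

step 1: dist = v0:inf,v1:0,v2:8,v3:1,v4:inf,v5:inf,v6:6,v7:inf,v8:inf
step 2: dist = v0:inf,v1:0,v2:8,v3:1,v4:inf,v5:inf,v6:6,v7:inf,v8:inf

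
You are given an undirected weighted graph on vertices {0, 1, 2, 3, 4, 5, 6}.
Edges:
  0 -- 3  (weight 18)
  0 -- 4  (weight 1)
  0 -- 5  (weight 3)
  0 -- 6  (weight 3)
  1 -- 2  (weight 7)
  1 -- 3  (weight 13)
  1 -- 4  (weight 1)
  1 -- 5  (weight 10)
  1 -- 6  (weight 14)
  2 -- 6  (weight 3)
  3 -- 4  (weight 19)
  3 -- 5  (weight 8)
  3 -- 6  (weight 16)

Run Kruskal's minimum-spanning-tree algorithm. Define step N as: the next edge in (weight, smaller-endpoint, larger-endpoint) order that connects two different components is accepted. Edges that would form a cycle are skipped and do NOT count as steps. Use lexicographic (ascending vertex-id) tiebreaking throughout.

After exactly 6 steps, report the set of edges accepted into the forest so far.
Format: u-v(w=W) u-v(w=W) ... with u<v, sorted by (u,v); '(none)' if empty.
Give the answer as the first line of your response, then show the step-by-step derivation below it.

0-4(w=1) 0-5(w=3) 0-6(w=3) 1-4(w=1) 2-6(w=3) 3-5(w=8)

step 1: add edge 0-4 (w=1); MST = {0-4(w=1)}
step 2: add edge 1-4 (w=1); MST = {0-4(w=1) 1-4(w=1)}
step 3: add edge 0-5 (w=3); MST = {0-4(w=1) 0-5(w=3) 1-4(w=1)}
step 4: add edge 0-6 (w=3); MST = {0-4(w=1) 0-5(w=3) 0-6(w=3) 1-4(w=1)}
step 5: add edge 2-6 (w=3); MST = {0-4(w=1) 0-5(w=3) 0-6(w=3) 1-4(w=1) 2-6(w=3)}
step 6: add edge 3-5 (w=8); MST = {0-4(w=1) 0-5(w=3) 0-6(w=3) 1-4(w=1) 2-6(w=3) 3-5(w=8)}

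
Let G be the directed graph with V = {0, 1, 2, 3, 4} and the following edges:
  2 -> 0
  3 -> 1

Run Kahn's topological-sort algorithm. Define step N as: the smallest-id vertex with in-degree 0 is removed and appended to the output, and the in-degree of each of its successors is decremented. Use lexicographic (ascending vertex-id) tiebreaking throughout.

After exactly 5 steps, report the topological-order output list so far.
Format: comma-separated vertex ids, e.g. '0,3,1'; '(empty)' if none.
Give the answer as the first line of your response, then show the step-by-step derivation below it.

2,0,3,1,4

step 1: output 2; order=[2]; indeg=(0,1,0,0,0)
step 2: output 0; order=[2,0]; indeg=(0,1,0,0,0)
step 3: output 3; order=[2,0,3]; indeg=(0,0,0,0,0)
step 4: output 1; order=[2,0,3,1]; indeg=(0,0,0,0,0)
step 5: output 4; order=[2,0,3,1,4]; indeg=(0,0,0,0,0)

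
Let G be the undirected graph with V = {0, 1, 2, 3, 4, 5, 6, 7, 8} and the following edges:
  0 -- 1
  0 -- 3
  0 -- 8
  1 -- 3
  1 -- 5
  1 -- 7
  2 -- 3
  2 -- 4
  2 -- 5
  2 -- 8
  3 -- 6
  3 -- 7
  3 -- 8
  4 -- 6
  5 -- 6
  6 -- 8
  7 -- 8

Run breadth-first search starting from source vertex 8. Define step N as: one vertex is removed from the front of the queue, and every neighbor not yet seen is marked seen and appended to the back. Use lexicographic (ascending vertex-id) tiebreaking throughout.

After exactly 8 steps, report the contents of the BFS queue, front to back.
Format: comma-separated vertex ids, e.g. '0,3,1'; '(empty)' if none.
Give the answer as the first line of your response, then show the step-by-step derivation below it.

5

step 1: dequeue 8; queue=[0,2,3,6,7]; order=8
step 2: dequeue 0; queue=[2,3,6,7,1]; order=8,0
step 3: dequeue 2; queue=[3,6,7,1,4,5]; order=8,0,2
step 4: dequeue 3; queue=[6,7,1,4,5]; order=8,0,2,3
step 5: dequeue 6; queue=[7,1,4,5]; order=8,0,2,3,6
step 6: dequeue 7; queue=[1,4,5]; order=8,0,2,3,6,7
step 7: dequeue 1; queue=[4,5]; order=8,0,2,3,6,7,1
step 8: dequeue 4; queue=[5]; order=8,0,2,3,6,7,1,4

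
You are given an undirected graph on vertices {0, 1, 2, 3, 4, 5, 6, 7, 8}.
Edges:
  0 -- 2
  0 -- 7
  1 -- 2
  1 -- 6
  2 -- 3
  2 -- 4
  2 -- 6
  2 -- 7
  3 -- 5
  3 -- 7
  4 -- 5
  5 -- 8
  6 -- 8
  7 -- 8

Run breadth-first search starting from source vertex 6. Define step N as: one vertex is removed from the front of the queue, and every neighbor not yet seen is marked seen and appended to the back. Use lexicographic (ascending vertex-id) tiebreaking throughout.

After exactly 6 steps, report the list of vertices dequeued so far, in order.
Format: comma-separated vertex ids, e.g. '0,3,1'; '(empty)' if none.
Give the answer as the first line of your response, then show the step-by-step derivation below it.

6,1,2,8,0,3

step 1: dequeue 6; queue=[1,2,8]; order=6
step 2: dequeue 1; queue=[2,8]; order=6,1
step 3: dequeue 2; queue=[8,0,3,4,7]; order=6,1,2
step 4: dequeue 8; queue=[0,3,4,7,5]; order=6,1,2,8
step 5: dequeue 0; queue=[3,4,7,5]; order=6,1,2,8,0
step 6: dequeue 3; queue=[4,7,5]; order=6,1,2,8,0,3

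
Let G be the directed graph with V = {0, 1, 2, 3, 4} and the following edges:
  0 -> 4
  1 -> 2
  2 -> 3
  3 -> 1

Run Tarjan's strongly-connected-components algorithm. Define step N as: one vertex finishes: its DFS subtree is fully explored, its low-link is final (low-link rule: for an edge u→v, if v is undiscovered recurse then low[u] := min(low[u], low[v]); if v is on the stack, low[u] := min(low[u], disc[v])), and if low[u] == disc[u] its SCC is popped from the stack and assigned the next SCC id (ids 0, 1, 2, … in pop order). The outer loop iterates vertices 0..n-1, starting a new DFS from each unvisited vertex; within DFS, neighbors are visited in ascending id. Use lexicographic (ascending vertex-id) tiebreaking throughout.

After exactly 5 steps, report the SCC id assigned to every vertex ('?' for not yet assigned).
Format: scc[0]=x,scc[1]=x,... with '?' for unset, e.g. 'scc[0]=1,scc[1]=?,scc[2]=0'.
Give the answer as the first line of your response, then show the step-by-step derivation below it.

scc[0]=1,scc[1]=2,scc[2]=2,scc[3]=2,scc[4]=0

step 1: low=(low[0]=0,low[1]=?,low[2]=?,low[3]=?,low[4]=1); scc=(scc[0]=?,scc[1]=?,scc[2]=?,scc[3]=?,scc[4]=0)
step 2: low=(low[0]=0,low[1]=?,low[2]=?,low[3]=?,low[4]=1); scc=(scc[0]=1,scc[1]=?,scc[2]=?,scc[3]=?,scc[4]=0)
step 3: low=(low[0]=0,low[1]=2,low[2]=3,low[3]=2,low[4]=1); scc=(scc[0]=1,scc[1]=?,scc[2]=?,scc[3]=?,scc[4]=0)
step 4: low=(low[0]=0,low[1]=2,low[2]=2,low[3]=2,low[4]=1); scc=(scc[0]=1,scc[1]=?,scc[2]=?,scc[3]=?,scc[4]=0)
step 5: low=(low[0]=0,low[1]=2,low[2]=2,low[3]=2,low[4]=1); scc=(scc[0]=1,scc[1]=2,scc[2]=2,scc[3]=2,scc[4]=0)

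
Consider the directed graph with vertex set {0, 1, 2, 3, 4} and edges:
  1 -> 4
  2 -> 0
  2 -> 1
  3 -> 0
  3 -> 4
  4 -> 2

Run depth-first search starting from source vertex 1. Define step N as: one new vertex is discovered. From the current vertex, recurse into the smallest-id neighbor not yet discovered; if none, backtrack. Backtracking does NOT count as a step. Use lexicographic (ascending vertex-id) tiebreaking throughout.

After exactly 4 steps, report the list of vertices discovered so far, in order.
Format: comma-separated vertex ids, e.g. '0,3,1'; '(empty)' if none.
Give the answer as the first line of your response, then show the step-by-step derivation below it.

1,4,2,0

step 1: discover 1; path=1; order=1
step 2: discover 4; path=1>4; order=1,4
step 3: discover 2; path=1>4>2; order=1,4,2
step 4: discover 0; path=1>4>2>0; order=1,4,2,0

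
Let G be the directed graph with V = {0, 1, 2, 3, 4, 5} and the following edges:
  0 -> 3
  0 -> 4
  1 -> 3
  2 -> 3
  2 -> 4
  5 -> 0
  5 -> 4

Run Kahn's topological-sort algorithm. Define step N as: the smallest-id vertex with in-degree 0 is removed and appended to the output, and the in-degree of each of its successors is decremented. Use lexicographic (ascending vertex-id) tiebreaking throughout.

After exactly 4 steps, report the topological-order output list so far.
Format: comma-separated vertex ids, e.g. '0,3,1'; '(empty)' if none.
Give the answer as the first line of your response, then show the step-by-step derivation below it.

1,2,5,0

step 1: output 1; order=[1]; indeg=(1,0,0,2,3,0)
step 2: output 2; order=[1,2]; indeg=(1,0,0,1,2,0)
step 3: output 5; order=[1,2,5]; indeg=(0,0,0,1,1,0)
step 4: output 0; order=[1,2,5,0]; indeg=(0,0,0,0,0,0)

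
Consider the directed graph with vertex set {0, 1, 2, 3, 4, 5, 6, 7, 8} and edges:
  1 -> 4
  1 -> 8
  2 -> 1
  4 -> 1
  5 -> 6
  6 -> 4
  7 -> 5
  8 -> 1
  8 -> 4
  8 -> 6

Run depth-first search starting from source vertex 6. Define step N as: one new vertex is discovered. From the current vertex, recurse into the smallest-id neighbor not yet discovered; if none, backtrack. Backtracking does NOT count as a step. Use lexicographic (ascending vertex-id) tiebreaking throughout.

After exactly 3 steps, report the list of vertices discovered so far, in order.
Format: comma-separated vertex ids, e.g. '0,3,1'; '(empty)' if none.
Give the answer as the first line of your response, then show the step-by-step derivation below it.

6,4,1

step 1: discover 6; path=6; order=6
step 2: discover 4; path=6>4; order=6,4
step 3: discover 1; path=6>4>1; order=6,4,1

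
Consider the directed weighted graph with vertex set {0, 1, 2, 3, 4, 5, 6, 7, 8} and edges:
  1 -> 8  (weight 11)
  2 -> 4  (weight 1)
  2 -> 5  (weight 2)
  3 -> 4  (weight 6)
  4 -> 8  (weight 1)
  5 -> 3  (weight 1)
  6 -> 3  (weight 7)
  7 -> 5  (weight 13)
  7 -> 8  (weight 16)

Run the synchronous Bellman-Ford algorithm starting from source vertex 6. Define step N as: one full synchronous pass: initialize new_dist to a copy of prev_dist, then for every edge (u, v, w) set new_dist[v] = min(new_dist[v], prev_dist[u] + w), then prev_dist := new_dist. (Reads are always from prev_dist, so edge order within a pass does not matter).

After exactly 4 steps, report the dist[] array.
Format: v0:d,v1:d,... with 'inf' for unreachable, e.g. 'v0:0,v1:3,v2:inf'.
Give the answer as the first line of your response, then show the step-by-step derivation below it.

v0:inf,v1:inf,v2:inf,v3:7,v4:13,v5:inf,v6:0,v7:inf,v8:14

step 1: dist = v0:inf,v1:inf,v2:inf,v3:7,v4:inf,v5:inf,v6:0,v7:inf,v8:inf
step 2: dist = v0:inf,v1:inf,v2:inf,v3:7,v4:13,v5:inf,v6:0,v7:inf,v8:inf
step 3: dist = v0:inf,v1:inf,v2:inf,v3:7,v4:13,v5:inf,v6:0,v7:inf,v8:14
step 4: dist = v0:inf,v1:inf,v2:inf,v3:7,v4:13,v5:inf,v6:0,v7:inf,v8:14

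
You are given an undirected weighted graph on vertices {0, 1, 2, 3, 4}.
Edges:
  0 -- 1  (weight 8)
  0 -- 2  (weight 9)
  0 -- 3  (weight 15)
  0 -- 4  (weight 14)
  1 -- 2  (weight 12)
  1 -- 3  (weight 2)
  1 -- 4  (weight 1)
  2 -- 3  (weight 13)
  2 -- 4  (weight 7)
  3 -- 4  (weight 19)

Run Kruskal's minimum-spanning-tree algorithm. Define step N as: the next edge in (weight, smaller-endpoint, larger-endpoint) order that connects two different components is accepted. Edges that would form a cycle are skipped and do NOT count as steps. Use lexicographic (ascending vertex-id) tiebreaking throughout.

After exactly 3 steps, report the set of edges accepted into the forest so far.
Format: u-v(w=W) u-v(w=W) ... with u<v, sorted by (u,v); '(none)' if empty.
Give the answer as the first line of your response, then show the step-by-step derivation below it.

1-3(w=2) 1-4(w=1) 2-4(w=7)

step 1: add edge 1-4 (w=1); MST = {1-4(w=1)}
step 2: add edge 1-3 (w=2); MST = {1-3(w=2) 1-4(w=1)}
step 3: add edge 2-4 (w=7); MST = {1-3(w=2) 1-4(w=1) 2-4(w=7)}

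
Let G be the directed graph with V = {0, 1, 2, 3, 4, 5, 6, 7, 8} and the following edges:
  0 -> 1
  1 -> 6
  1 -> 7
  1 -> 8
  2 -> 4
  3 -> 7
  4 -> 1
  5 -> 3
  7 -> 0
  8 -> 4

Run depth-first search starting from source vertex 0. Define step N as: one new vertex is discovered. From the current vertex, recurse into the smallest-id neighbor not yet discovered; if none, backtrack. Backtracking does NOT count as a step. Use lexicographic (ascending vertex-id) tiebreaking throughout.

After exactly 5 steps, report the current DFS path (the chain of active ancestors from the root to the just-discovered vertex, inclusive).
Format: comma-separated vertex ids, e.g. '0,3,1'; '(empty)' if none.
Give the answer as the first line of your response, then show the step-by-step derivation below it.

0,1,8

step 1: discover 0; path=0; order=0
step 2: discover 1; path=0>1; order=0,1
step 3: discover 6; path=0>1>6; order=0,1,6
step 4: discover 7; path=0>1>7; order=0,1,6,7
step 5: discover 8; path=0>1>8; order=0,1,6,7,8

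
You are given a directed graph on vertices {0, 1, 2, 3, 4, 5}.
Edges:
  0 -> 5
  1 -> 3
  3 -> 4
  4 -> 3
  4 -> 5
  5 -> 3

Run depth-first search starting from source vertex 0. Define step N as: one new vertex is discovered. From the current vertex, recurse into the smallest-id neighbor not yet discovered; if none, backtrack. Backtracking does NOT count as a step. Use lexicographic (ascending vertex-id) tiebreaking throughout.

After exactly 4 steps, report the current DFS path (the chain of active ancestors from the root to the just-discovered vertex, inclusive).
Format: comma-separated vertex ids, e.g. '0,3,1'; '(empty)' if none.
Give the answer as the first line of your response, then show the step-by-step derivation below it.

0,5,3,4

step 1: discover 0; path=0; order=0
step 2: discover 5; path=0>5; order=0,5
step 3: discover 3; path=0>5>3; order=0,5,3
step 4: discover 4; path=0>5>3>4; order=0,5,3,4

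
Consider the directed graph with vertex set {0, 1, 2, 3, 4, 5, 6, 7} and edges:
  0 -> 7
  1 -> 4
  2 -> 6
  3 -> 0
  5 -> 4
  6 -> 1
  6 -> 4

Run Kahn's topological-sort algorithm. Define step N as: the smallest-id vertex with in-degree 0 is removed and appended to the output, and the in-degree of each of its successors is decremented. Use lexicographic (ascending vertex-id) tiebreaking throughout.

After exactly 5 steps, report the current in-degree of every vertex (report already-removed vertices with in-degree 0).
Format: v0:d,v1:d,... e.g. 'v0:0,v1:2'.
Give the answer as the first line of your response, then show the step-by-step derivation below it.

v0:0,v1:0,v2:0,v3:0,v4:1,v5:0,v6:0,v7:0

step 1: output 2; order=[2]; indeg=(1,1,0,0,3,0,0,1)
step 2: output 3; order=[2,3]; indeg=(0,1,0,0,3,0,0,1)
step 3: output 0; order=[2,3,0]; indeg=(0,1,0,0,3,0,0,0)
step 4: output 5; order=[2,3,0,5]; indeg=(0,1,0,0,2,0,0,0)
step 5: output 6; order=[2,3,0,5,6]; indeg=(0,0,0,0,1,0,0,0)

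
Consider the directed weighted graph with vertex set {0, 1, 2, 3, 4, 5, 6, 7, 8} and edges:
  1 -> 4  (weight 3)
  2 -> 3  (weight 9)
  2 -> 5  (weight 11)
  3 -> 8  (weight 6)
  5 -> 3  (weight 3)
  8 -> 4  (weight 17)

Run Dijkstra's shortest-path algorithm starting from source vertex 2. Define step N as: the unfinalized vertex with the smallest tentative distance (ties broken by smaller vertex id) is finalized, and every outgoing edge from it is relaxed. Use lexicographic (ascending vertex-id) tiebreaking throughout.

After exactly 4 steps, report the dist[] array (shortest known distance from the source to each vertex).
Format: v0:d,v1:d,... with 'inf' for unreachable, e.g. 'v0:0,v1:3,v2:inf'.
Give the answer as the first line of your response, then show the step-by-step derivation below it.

v0:inf,v1:inf,v2:0,v3:9,v4:32,v5:11,v6:inf,v7:inf,v8:15

step 1: dist = v0:inf,v1:inf,v2:0,v3:9,v4:inf,v5:11,v6:inf,v7:inf,v8:inf
step 2: dist = v0:inf,v1:inf,v2:0,v3:9,v4:inf,v5:11,v6:inf,v7:inf,v8:15
step 3: dist = v0:inf,v1:inf,v2:0,v3:9,v4:inf,v5:11,v6:inf,v7:inf,v8:15
step 4: dist = v0:inf,v1:inf,v2:0,v3:9,v4:32,v5:11,v6:inf,v7:inf,v8:15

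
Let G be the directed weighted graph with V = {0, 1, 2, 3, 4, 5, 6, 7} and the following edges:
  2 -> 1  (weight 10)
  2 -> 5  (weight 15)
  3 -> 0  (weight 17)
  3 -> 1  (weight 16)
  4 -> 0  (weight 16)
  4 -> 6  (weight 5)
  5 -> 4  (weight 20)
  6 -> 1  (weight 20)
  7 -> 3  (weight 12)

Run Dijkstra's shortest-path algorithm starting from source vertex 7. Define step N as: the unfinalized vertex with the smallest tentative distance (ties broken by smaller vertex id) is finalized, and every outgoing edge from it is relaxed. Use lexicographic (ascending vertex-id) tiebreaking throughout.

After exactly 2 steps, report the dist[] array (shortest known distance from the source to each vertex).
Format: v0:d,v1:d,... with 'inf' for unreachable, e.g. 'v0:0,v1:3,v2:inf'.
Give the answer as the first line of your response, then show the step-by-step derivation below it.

v0:29,v1:28,v2:inf,v3:12,v4:inf,v5:inf,v6:inf,v7:0

step 1: dist = v0:inf,v1:inf,v2:inf,v3:12,v4:inf,v5:inf,v6:inf,v7:0
step 2: dist = v0:29,v1:28,v2:inf,v3:12,v4:inf,v5:inf,v6:inf,v7:0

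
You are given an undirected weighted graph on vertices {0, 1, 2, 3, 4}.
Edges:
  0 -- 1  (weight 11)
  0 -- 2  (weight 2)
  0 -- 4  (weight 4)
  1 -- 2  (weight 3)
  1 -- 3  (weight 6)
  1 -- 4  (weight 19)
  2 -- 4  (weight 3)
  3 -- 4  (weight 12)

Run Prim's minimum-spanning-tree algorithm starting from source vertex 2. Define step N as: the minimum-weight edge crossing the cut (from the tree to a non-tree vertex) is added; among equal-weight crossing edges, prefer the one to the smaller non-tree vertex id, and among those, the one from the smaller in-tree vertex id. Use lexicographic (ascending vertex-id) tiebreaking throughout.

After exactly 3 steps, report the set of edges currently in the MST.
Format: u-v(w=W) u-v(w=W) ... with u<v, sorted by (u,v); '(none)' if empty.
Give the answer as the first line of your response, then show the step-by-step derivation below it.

0-2(w=2) 1-2(w=3) 2-4(w=3)

step 1: add edge 0-2 (w=2); MST = {0-2(w=2)}
step 2: add edge 1-2 (w=3); MST = {0-2(w=2) 1-2(w=3)}
step 3: add edge 2-4 (w=3); MST = {0-2(w=2) 1-2(w=3) 2-4(w=3)}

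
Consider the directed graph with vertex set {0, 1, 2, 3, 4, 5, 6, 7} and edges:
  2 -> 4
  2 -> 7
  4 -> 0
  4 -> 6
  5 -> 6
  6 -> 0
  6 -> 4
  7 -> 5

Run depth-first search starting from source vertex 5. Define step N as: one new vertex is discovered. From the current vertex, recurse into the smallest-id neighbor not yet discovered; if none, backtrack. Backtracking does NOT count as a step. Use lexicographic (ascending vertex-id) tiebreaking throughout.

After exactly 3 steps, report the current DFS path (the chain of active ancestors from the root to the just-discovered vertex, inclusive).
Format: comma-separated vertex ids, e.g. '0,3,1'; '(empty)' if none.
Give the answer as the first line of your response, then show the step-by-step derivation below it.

5,6,0

step 1: discover 5; path=5; order=5
step 2: discover 6; path=5>6; order=5,6
step 3: discover 0; path=5>6>0; order=5,6,0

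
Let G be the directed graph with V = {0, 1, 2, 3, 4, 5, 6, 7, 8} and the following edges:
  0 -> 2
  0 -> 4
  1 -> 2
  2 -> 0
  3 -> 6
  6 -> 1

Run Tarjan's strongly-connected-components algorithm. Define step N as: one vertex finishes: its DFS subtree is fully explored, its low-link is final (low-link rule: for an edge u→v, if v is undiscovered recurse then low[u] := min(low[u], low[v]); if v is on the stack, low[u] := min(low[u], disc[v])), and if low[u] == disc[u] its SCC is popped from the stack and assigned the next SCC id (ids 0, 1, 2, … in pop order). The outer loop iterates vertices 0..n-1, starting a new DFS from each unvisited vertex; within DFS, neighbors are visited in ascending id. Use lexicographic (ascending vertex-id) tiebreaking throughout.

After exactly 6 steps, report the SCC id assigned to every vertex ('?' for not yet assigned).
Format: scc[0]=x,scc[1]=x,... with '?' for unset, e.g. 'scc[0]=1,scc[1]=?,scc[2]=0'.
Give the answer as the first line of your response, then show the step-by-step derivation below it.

scc[0]=1,scc[1]=2,scc[2]=1,scc[3]=4,scc[4]=0,scc[5]=?,scc[6]=3,scc[7]=?,scc[8]=?

step 1: low=(low[0]=0,low[1]=?,low[2]=0,low[3]=?,low[4]=?,low[5]=?,low[6]=?,low[7]=?,low[8]=?); scc=(scc[0]=?,scc[1]=?,scc[2]=?,scc[3]=?,scc[4]=?,scc[5]=?,scc[6]=?,scc[7]=?,scc[8]=?)
step 2: low=(low[0]=0,low[1]=?,low[2]=0,low[3]=?,low[4]=2,low[5]=?,low[6]=?,low[7]=?,low[8]=?); scc=(scc[0]=?,scc[1]=?,scc[2]=?,scc[3]=?,scc[4]=0,scc[5]=?,scc[6]=?,scc[7]=?,scc[8]=?)
step 3: low=(low[0]=0,low[1]=?,low[2]=0,low[3]=?,low[4]=2,low[5]=?,low[6]=?,low[7]=?,low[8]=?); scc=(scc[0]=1,scc[1]=?,scc[2]=1,scc[3]=?,scc[4]=0,scc[5]=?,scc[6]=?,scc[7]=?,scc[8]=?)
step 4: low=(low[0]=0,low[1]=3,low[2]=0,low[3]=?,low[4]=2,low[5]=?,low[6]=?,low[7]=?,low[8]=?); scc=(scc[0]=1,scc[1]=2,scc[2]=1,scc[3]=?,scc[4]=0,scc[5]=?,scc[6]=?,scc[7]=?,scc[8]=?)
step 5: low=(low[0]=0,low[1]=3,low[2]=0,low[3]=4,low[4]=2,low[5]=?,low[6]=5,low[7]=?,low[8]=?); scc=(scc[0]=1,scc[1]=2,scc[2]=1,scc[3]=?,scc[4]=0,scc[5]=?,scc[6]=3,scc[7]=?,scc[8]=?)
step 6: low=(low[0]=0,low[1]=3,low[2]=0,low[3]=4,low[4]=2,low[5]=?,low[6]=5,low[7]=?,low[8]=?); scc=(scc[0]=1,scc[1]=2,scc[2]=1,scc[3]=4,scc[4]=0,scc[5]=?,scc[6]=3,scc[7]=?,scc[8]=?)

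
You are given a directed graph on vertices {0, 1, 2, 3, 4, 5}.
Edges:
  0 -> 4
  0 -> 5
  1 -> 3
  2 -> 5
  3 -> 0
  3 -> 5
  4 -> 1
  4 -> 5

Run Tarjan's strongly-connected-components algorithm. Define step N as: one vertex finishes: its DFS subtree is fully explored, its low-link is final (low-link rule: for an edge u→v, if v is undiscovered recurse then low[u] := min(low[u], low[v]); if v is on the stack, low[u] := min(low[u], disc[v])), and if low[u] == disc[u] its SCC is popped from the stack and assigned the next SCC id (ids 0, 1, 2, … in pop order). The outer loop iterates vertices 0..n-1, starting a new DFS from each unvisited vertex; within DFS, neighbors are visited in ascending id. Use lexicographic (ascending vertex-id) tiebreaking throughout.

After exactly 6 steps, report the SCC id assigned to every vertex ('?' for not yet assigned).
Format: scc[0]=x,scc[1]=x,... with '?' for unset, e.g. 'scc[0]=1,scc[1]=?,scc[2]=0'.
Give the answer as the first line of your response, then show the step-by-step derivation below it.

scc[0]=1,scc[1]=1,scc[2]=2,scc[3]=1,scc[4]=1,scc[5]=0

step 1: low=(low[0]=0,low[1]=2,low[2]=?,low[3]=0,low[4]=1,low[5]=4); scc=(scc[0]=?,scc[1]=?,scc[2]=?,scc[3]=?,scc[4]=?,scc[5]=0)
step 2: low=(low[0]=0,low[1]=2,low[2]=?,low[3]=0,low[4]=1,low[5]=4); scc=(scc[0]=?,scc[1]=?,scc[2]=?,scc[3]=?,scc[4]=?,scc[5]=0)
step 3: low=(low[0]=0,low[1]=0,low[2]=?,low[3]=0,low[4]=1,low[5]=4); scc=(scc[0]=?,scc[1]=?,scc[2]=?,scc[3]=?,scc[4]=?,scc[5]=0)
step 4: low=(low[0]=0,low[1]=0,low[2]=?,low[3]=0,low[4]=0,low[5]=4); scc=(scc[0]=?,scc[1]=?,scc[2]=?,scc[3]=?,scc[4]=?,scc[5]=0)
step 5: low=(low[0]=0,low[1]=0,low[2]=?,low[3]=0,low[4]=0,low[5]=4); scc=(scc[0]=1,scc[1]=1,scc[2]=?,scc[3]=1,scc[4]=1,scc[5]=0)
step 6: low=(low[0]=0,low[1]=0,low[2]=5,low[3]=0,low[4]=0,low[5]=4); scc=(scc[0]=1,scc[1]=1,scc[2]=2,scc[3]=1,scc[4]=1,scc[5]=0)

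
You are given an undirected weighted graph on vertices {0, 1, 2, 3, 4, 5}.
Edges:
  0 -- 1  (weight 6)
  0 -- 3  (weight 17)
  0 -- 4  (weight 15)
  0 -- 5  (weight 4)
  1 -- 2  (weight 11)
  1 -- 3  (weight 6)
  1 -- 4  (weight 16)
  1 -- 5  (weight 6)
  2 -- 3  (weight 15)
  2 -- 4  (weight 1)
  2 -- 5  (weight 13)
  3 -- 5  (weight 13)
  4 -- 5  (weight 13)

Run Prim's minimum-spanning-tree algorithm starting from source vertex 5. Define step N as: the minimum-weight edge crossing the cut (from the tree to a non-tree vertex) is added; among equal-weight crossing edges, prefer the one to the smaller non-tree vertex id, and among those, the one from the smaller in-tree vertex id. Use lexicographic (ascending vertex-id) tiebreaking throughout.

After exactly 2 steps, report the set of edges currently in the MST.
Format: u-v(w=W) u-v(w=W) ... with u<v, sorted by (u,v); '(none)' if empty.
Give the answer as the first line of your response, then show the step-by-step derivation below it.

0-1(w=6) 0-5(w=4)

step 1: add edge 0-5 (w=4); MST = {0-5(w=4)}
step 2: add edge 0-1 (w=6); MST = {0-1(w=6) 0-5(w=4)}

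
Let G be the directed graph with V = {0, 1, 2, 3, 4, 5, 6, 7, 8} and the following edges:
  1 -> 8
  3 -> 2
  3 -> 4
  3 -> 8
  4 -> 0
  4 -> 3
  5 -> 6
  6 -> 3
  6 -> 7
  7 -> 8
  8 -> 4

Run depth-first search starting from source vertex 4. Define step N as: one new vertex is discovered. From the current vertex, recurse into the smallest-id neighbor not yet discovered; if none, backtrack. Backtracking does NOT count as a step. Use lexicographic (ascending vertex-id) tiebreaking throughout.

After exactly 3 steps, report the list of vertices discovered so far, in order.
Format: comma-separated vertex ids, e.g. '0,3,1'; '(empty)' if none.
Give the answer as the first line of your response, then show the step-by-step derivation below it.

4,0,3

step 1: discover 4; path=4; order=4
step 2: discover 0; path=4>0; order=4,0
step 3: discover 3; path=4>3; order=4,0,3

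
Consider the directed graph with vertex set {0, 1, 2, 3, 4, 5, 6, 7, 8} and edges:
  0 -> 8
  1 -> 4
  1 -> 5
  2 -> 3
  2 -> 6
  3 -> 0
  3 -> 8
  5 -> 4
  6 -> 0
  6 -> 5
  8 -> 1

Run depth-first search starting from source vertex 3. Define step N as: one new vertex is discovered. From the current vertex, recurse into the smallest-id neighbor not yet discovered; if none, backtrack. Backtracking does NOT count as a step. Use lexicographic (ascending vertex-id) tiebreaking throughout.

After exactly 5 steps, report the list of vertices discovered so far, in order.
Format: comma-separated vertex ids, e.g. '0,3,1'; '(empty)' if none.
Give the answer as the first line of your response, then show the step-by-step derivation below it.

3,0,8,1,4

step 1: discover 3; path=3; order=3
step 2: discover 0; path=3>0; order=3,0
step 3: discover 8; path=3>0>8; order=3,0,8
step 4: discover 1; path=3>0>8>1; order=3,0,8,1
step 5: discover 4; path=3>0>8>1>4; order=3,0,8,1,4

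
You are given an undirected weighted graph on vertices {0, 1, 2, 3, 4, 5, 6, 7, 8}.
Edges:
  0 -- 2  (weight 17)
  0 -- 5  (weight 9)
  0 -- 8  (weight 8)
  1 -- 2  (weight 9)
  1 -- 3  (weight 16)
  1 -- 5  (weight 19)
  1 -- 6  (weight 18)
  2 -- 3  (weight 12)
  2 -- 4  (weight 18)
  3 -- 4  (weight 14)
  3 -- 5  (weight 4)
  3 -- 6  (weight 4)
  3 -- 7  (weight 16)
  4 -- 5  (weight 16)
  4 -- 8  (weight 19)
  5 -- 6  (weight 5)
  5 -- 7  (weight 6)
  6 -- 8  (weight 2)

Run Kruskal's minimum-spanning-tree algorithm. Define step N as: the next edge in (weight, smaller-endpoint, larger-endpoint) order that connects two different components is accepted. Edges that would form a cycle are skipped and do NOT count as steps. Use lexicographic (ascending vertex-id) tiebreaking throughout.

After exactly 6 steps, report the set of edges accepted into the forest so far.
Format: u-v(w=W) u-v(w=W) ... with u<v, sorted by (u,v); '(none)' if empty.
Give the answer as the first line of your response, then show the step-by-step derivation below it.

0-8(w=8) 1-2(w=9) 3-5(w=4) 3-6(w=4) 5-7(w=6) 6-8(w=2)

step 1: add edge 6-8 (w=2); MST = {6-8(w=2)}
step 2: add edge 3-5 (w=4); MST = {3-5(w=4) 6-8(w=2)}
step 3: add edge 3-6 (w=4); MST = {3-5(w=4) 3-6(w=4) 6-8(w=2)}
step 4: add edge 5-7 (w=6); MST = {3-5(w=4) 3-6(w=4) 5-7(w=6) 6-8(w=2)}
step 5: add edge 0-8 (w=8); MST = {0-8(w=8) 3-5(w=4) 3-6(w=4) 5-7(w=6) 6-8(w=2)}
step 6: add edge 1-2 (w=9); MST = {0-8(w=8) 1-2(w=9) 3-5(w=4) 3-6(w=4) 5-7(w=6) 6-8(w=2)}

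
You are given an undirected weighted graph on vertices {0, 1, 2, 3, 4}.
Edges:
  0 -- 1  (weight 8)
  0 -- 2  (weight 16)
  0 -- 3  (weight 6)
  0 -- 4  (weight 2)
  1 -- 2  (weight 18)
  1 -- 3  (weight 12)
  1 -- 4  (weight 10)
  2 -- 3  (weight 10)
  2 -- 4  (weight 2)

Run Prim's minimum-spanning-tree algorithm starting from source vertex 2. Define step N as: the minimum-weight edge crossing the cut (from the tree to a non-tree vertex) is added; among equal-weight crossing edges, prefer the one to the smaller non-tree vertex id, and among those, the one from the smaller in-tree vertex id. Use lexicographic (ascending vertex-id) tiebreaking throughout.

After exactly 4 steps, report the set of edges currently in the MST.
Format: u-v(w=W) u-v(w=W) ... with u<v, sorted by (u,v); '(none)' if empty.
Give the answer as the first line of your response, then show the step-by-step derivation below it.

0-1(w=8) 0-3(w=6) 0-4(w=2) 2-4(w=2)

step 1: add edge 2-4 (w=2); MST = {2-4(w=2)}
step 2: add edge 0-4 (w=2); MST = {0-4(w=2) 2-4(w=2)}
step 3: add edge 0-3 (w=6); MST = {0-3(w=6) 0-4(w=2) 2-4(w=2)}
step 4: add edge 0-1 (w=8); MST = {0-1(w=8) 0-3(w=6) 0-4(w=2) 2-4(w=2)}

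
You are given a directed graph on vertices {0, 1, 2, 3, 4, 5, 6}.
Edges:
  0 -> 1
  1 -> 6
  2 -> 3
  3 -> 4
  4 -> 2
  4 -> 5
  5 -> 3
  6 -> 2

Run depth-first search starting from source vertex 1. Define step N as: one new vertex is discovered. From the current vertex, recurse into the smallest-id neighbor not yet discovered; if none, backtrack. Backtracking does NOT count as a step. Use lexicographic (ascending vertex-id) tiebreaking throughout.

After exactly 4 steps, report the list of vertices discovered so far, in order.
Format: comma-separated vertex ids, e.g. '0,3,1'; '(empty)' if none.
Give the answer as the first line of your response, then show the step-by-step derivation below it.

1,6,2,3

step 1: discover 1; path=1; order=1
step 2: discover 6; path=1>6; order=1,6
step 3: discover 2; path=1>6>2; order=1,6,2
step 4: discover 3; path=1>6>2>3; order=1,6,2,3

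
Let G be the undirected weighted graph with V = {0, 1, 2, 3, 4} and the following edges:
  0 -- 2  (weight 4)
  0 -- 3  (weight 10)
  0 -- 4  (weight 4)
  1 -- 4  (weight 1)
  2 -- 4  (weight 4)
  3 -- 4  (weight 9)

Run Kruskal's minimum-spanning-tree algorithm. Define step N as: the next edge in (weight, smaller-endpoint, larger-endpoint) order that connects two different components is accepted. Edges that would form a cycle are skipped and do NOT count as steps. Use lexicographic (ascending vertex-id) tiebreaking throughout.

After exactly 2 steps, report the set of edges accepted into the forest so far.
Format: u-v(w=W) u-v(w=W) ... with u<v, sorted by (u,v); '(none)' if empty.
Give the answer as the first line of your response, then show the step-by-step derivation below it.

0-2(w=4) 1-4(w=1)

step 1: add edge 1-4 (w=1); MST = {1-4(w=1)}
step 2: add edge 0-2 (w=4); MST = {0-2(w=4) 1-4(w=1)}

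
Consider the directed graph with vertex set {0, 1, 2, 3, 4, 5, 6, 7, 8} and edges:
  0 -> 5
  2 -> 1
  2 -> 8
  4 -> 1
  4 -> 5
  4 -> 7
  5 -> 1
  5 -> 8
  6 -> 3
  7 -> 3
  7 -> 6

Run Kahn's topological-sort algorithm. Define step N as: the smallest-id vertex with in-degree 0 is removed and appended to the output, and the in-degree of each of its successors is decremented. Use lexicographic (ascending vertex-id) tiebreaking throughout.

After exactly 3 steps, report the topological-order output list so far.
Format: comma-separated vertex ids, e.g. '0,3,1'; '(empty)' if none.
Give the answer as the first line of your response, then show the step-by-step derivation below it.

0,2,4

step 1: output 0; order=[0]; indeg=(0,3,0,2,0,1,1,1,2)
step 2: output 2; order=[0,2]; indeg=(0,2,0,2,0,1,1,1,1)
step 3: output 4; order=[0,2,4]; indeg=(0,1,0,2,0,0,1,0,1)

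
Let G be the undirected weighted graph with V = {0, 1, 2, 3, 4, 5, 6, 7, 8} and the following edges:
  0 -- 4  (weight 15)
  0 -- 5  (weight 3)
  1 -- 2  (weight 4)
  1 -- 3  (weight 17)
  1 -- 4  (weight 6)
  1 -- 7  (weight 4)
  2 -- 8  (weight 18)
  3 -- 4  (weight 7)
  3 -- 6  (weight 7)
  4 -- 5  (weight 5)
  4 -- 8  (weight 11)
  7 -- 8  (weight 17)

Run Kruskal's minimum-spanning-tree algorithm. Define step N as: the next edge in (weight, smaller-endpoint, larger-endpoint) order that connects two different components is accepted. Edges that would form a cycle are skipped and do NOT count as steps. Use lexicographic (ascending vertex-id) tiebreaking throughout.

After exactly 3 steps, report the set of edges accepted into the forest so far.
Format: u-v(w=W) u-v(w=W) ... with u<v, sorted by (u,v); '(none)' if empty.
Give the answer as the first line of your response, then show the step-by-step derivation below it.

0-5(w=3) 1-2(w=4) 1-7(w=4)

step 1: add edge 0-5 (w=3); MST = {0-5(w=3)}
step 2: add edge 1-2 (w=4); MST = {0-5(w=3) 1-2(w=4)}
step 3: add edge 1-7 (w=4); MST = {0-5(w=3) 1-2(w=4) 1-7(w=4)}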